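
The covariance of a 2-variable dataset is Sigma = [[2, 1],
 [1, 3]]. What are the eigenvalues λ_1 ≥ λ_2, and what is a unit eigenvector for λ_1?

Step 1 — characteristic polynomial of 2×2 Sigma:
  det(Sigma - λI) = λ² - trace · λ + det = 0.
  trace = 2 + 3 = 5, det = 2·3 - (1)² = 5.
Step 2 — discriminant:
  Δ = trace² - 4·det = 25 - 20 = 5.
Step 3 — eigenvalues:
  λ = (trace ± √Δ)/2 = (5 ± 2.2361)/2,
  λ_1 = 3.618,  λ_2 = 1.382.

Step 4 — unit eigenvector for λ_1: solve (Sigma - λ_1 I)v = 0. First row:
  (2 - 3.618)·v_x + (1)·v_y = 0, i.e. (-1.618)·v_x + (1)·v_y = 0,
  so v ∝ (b, λ_1 - a) = (1, 1.618) = u.
  ||u|| = √((1)² + (1.618)²) = √(3.618) ≈ 1.9021,
  v_1 = u/||u|| ≈ (0.5257, 0.8507) (||v_1|| = 1).

λ_1 = 3.618,  λ_2 = 1.382;  v_1 ≈ (0.5257, 0.8507)


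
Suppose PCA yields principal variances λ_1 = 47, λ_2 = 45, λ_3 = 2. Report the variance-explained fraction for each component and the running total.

Step 1 — total variance = trace(Sigma) = Σ λ_i = 47 + 45 + 2 = 94.

Step 2 — fraction explained by component i = λ_i / Σ λ:
  PC1: 47/94 = 0.5
  PC2: 45/94 = 0.4787
  PC3: 2/94 = 0.0213

Step 3 — cumulative fraction after k components = (λ_1 + ... + λ_k) / Σ λ:
  k = 1: 47/94 = 0.5
  k = 2: (47 + 45)/94 = 92/94 = 0.9787
  k = 3: (47 + 45 + 2)/94 = 94/94 = 1

Summary (fraction, with percent):

explained: PC1 0.5 (50%), PC2 0.4787 (47.87%), PC3 0.0213 (2.13%);  cumulative: 0.5, 0.9787, 1


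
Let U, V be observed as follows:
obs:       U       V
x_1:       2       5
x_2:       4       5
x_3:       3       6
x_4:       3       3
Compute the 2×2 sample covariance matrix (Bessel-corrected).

Step 1 — column means:
  mean(U) = (2 + 4 + 3 + 3) / 4 = 12/4 = 3
  mean(V) = (5 + 5 + 6 + 3) / 4 = 19/4 = 4.75

Step 2 — sample covariance S[i,j] = (1/(n-1)) · Σ_k (x_{k,i} - mean_i) · (x_{k,j} - mean_j), with n-1 = 3.
  S[U,U] = ((-1)·(-1) + (1)·(1) + (0)·(0) + (0)·(0)) / 3 = 2/3 = 0.6667
  S[U,V] = ((-1)·(0.25) + (1)·(0.25) + (0)·(1.25) + (0)·(-1.75)) / 3 = 0/3 = 0
  S[V,V] = ((0.25)·(0.25) + (0.25)·(0.25) + (1.25)·(1.25) + (-1.75)·(-1.75)) / 3 = 4.75/3 = 1.5833

S is symmetric (S[j,i] = S[i,j]). Assembling:

S = [[0.6667, 0],
 [0, 1.5833]]


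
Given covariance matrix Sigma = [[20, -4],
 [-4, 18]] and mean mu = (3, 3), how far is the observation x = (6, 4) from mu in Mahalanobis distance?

Step 1 — centre the observation: (x - mu) = (3, 1).

Step 2 — invert Sigma. det(Sigma) = 20·18 - (-4)² = 344.
  Sigma^{-1} = (1/det) · [[d, -b], [-b, a]] = [[0.0523, 0.0116],
 [0.0116, 0.0581]].

Step 3 — form the quadratic (x - mu)^T · Sigma^{-1} · (x - mu):
  Sigma^{-1} · (x - mu) = (0.1686, 0.093).
  (x - mu)^T · [Sigma^{-1} · (x - mu)] = (3)·(0.1686) + (1)·(0.093) = 0.5988.

Step 4 — take square root: d = √(0.5988) ≈ 0.7738.

d(x, mu) = √(0.5988) ≈ 0.7738


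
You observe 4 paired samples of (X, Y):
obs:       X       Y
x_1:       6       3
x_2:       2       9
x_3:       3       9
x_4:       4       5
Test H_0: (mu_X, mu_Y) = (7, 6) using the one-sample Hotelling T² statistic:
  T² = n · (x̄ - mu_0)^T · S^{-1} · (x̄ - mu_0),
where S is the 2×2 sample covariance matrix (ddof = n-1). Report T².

Step 1 — sample mean vector:
  mean(X) = (6 + 2 + 3 + 4) / 4 = 15/4 = 3.75
  mean(Y) = (3 + 9 + 9 + 5) / 4 = 26/4 = 6.5
  x̄ = (3.75, 6.5),  deviation x̄ - mu_0 = (3.75, 6.5) - (7, 6) = (-3.25, 0.5).

Step 2 — sample covariance matrix, S[i,j] = (1/(n-1)) · Σ_k (x_{k,i} - mean_i) · (x_{k,j} - mean_j), divisor n-1 = 3:
  S[X,X] = ((2.25)·(2.25) + (-1.75)·(-1.75) + (-0.75)·(-0.75) + (0.25)·(0.25)) / 3 = 8.75/3 = 2.9167
  S[X,Y] = ((2.25)·(-3.5) + (-1.75)·(2.5) + (-0.75)·(2.5) + (0.25)·(-1.5)) / 3 = -14.5/3 = -4.8333
  S[Y,Y] = ((-3.5)·(-3.5) + (2.5)·(2.5) + (2.5)·(2.5) + (-1.5)·(-1.5)) / 3 = 27/3 = 9
  S = [[2.9167, -4.8333],
 [-4.8333, 9]].

Step 3 — invert S. det(S) = 2.9167·9 - (-4.8333)² = 2.8889.
  S^{-1} = (1/det) · [[d, -b], [-b, a]] = [[3.1154, 1.6731],
 [1.6731, 1.0096]].

Step 4 — quadratic form (x̄ - mu_0)^T · S^{-1} · (x̄ - mu_0):
  S^{-1} · (x̄ - mu_0) = (-9.2885, -4.9327),
  (x̄ - mu_0)^T · [...] = (-3.25)·(-9.2885) + (0.5)·(-4.9327) = 27.7212.

Step 5 — scale by n: T² = 4 · 27.7212 = 110.8846.

T² ≈ 110.8846


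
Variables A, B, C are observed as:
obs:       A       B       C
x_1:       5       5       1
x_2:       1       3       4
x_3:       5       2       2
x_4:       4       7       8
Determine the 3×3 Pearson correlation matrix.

Step 1 — column means:
  mean(A) = (5 + 1 + 5 + 4) / 4 = 15/4 = 3.75
  mean(B) = (5 + 3 + 2 + 7) / 4 = 17/4 = 4.25
  mean(C) = (1 + 4 + 2 + 8) / 4 = 15/4 = 3.75

Step 2 — sample variances and covariances s[i,j] = (1/(n-1)) · Σ_k (x_{k,i} - mean_i) · (x_{k,j} - mean_j), with n-1 = 3:
  s[A,A] = ((1.25)·(1.25) + (-2.75)·(-2.75) + (1.25)·(1.25) + (0.25)·(0.25)) / 3 = 10.75/3 = 3.5833
  s[A,B] = ((1.25)·(0.75) + (-2.75)·(-1.25) + (1.25)·(-2.25) + (0.25)·(2.75)) / 3 = 2.25/3 = 0.75
  s[A,C] = ((1.25)·(-2.75) + (-2.75)·(0.25) + (1.25)·(-1.75) + (0.25)·(4.25)) / 3 = -5.25/3 = -1.75
  s[B,B] = ((0.75)·(0.75) + (-1.25)·(-1.25) + (-2.25)·(-2.25) + (2.75)·(2.75)) / 3 = 14.75/3 = 4.9167
  s[B,C] = ((0.75)·(-2.75) + (-1.25)·(0.25) + (-2.25)·(-1.75) + (2.75)·(4.25)) / 3 = 13.25/3 = 4.4167
  s[C,C] = ((-2.75)·(-2.75) + (0.25)·(0.25) + (-1.75)·(-1.75) + (4.25)·(4.25)) / 3 = 28.75/3 = 9.5833
  Sample standard deviations s_i = √(s[i,i]):
  s(A) = √(3.5833) = 1.893
  s(B) = √(4.9167) = 2.2174
  s(C) = √(9.5833) = 3.0957

Step 3 — r_{ij} = s_{ij} / (s_i · s_j):
  r[A,A] = 1 (diagonal).
  r[A,B] = 0.75 / (1.893 · 2.2174) = 0.75 / 4.1974 = 0.1787
  r[A,C] = -1.75 / (1.893 · 3.0957) = -1.75 / 5.8601 = -0.2986
  r[B,B] = 1 (diagonal).
  r[B,C] = 4.4167 / (2.2174 · 3.0957) = 4.4167 / 6.8643 = 0.6434
  r[C,C] = 1 (diagonal).

R is symmetric with unit diagonal. Assembling:

R = [[1, 0.1787, -0.2986],
 [0.1787, 1, 0.6434],
 [-0.2986, 0.6434, 1]]


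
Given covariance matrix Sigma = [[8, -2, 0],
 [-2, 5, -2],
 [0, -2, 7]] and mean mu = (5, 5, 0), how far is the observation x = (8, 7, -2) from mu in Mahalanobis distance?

Step 1 — centre the observation: (x - mu) = (3, 2, -2).

Step 2 — invert Sigma (cofactor / det for 3×3, or solve directly):
  Sigma^{-1} = [[0.1409, 0.0636, 0.0182],
 [0.0636, 0.2545, 0.0727],
 [0.0182, 0.0727, 0.1636]].

Step 3 — form the quadratic (x - mu)^T · Sigma^{-1} · (x - mu):
  Sigma^{-1} · (x - mu) = (0.5136, 0.5545, -0.1273).
  (x - mu)^T · [Sigma^{-1} · (x - mu)] = (3)·(0.5136) + (2)·(0.5545) + (-2)·(-0.1273) = 2.9045.

Step 4 — take square root: d = √(2.9045) ≈ 1.7043.

d(x, mu) = √(2.9045) ≈ 1.7043


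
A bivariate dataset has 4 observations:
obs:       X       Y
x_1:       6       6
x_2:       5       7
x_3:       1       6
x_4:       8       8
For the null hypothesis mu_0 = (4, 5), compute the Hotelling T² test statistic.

Step 1 — sample mean vector:
  mean(X) = (6 + 5 + 1 + 8) / 4 = 20/4 = 5
  mean(Y) = (6 + 7 + 6 + 8) / 4 = 27/4 = 6.75
  x̄ = (5, 6.75),  deviation x̄ - mu_0 = (5, 6.75) - (4, 5) = (1, 1.75).

Step 2 — sample covariance matrix, S[i,j] = (1/(n-1)) · Σ_k (x_{k,i} - mean_i) · (x_{k,j} - mean_j), divisor n-1 = 3:
  S[X,X] = ((1)·(1) + (0)·(0) + (-4)·(-4) + (3)·(3)) / 3 = 26/3 = 8.6667
  S[X,Y] = ((1)·(-0.75) + (0)·(0.25) + (-4)·(-0.75) + (3)·(1.25)) / 3 = 6/3 = 2
  S[Y,Y] = ((-0.75)·(-0.75) + (0.25)·(0.25) + (-0.75)·(-0.75) + (1.25)·(1.25)) / 3 = 2.75/3 = 0.9167
  S = [[8.6667, 2],
 [2, 0.9167]].

Step 3 — invert S. det(S) = 8.6667·0.9167 - (2)² = 3.9444.
  S^{-1} = (1/det) · [[d, -b], [-b, a]] = [[0.2324, -0.507],
 [-0.507, 2.1972]].

Step 4 — quadratic form (x̄ - mu_0)^T · S^{-1} · (x̄ - mu_0):
  S^{-1} · (x̄ - mu_0) = (-0.6549, 3.338),
  (x̄ - mu_0)^T · [...] = (1)·(-0.6549) + (1.75)·(3.338) = 5.1866.

Step 5 — scale by n: T² = 4 · 5.1866 = 20.7465.

T² ≈ 20.7465


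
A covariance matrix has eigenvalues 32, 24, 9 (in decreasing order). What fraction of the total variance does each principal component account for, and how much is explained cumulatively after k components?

Step 1 — total variance = trace(Sigma) = Σ λ_i = 32 + 24 + 9 = 65.

Step 2 — fraction explained by component i = λ_i / Σ λ:
  PC1: 32/65 = 0.4923
  PC2: 24/65 = 0.3692
  PC3: 9/65 = 0.1385

Step 3 — cumulative fraction after k components = (λ_1 + ... + λ_k) / Σ λ:
  k = 1: 32/65 = 0.4923
  k = 2: (32 + 24)/65 = 56/65 = 0.8615
  k = 3: (32 + 24 + 9)/65 = 65/65 = 1

Summary (fraction, with percent):

explained: PC1 0.4923 (49.23%), PC2 0.3692 (36.92%), PC3 0.1385 (13.85%);  cumulative: 0.4923, 0.8615, 1


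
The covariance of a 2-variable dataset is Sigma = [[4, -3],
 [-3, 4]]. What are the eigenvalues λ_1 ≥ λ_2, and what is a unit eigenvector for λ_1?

Step 1 — characteristic polynomial of 2×2 Sigma:
  det(Sigma - λI) = λ² - trace · λ + det = 0.
  trace = 4 + 4 = 8, det = 4·4 - (-3)² = 7.
Step 2 — discriminant:
  Δ = trace² - 4·det = 64 - 28 = 36.
Step 3 — eigenvalues:
  λ = (trace ± √Δ)/2 = (8 ± 6)/2,
  λ_1 = 7,  λ_2 = 1.

Step 4 — unit eigenvector for λ_1: solve (Sigma - λ_1 I)v = 0. First row:
  (4 - 7)·v_x + (-3)·v_y = 0, i.e. (-3)·v_x + (-3)·v_y = 0,
  so v ∝ (b, λ_1 - a) = (-3, 3); multiply by -1 so the first entry is positive: u = (3, -3).
  ||u|| = √((3)² + (-3)²) = √(18) ≈ 4.2426,
  v_1 = u/||u|| ≈ (0.7071, -0.7071) (||v_1|| = 1).

λ_1 = 7,  λ_2 = 1;  v_1 ≈ (0.7071, -0.7071)


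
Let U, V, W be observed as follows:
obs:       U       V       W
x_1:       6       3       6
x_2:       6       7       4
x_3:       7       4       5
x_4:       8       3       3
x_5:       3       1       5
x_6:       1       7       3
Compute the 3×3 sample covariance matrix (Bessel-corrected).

Step 1 — column means:
  mean(U) = (6 + 6 + 7 + 8 + 3 + 1) / 6 = 31/6 = 5.1667
  mean(V) = (3 + 7 + 4 + 3 + 1 + 7) / 6 = 25/6 = 4.1667
  mean(W) = (6 + 4 + 5 + 3 + 5 + 3) / 6 = 26/6 = 4.3333

Step 2 — sample covariance S[i,j] = (1/(n-1)) · Σ_k (x_{k,i} - mean_i) · (x_{k,j} - mean_j), with n-1 = 5.
  S[U,U] = ((0.8333)·(0.8333) + (0.8333)·(0.8333) + (1.8333)·(1.8333) + (2.8333)·(2.8333) + (-2.1667)·(-2.1667) + (-4.1667)·(-4.1667)) / 5 = 34.8333/5 = 6.9667
  S[U,V] = ((0.8333)·(-1.1667) + (0.8333)·(2.8333) + (1.8333)·(-0.1667) + (2.8333)·(-1.1667) + (-2.1667)·(-3.1667) + (-4.1667)·(2.8333)) / 5 = -7.1667/5 = -1.4333
  S[U,W] = ((0.8333)·(1.6667) + (0.8333)·(-0.3333) + (1.8333)·(0.6667) + (2.8333)·(-1.3333) + (-2.1667)·(0.6667) + (-4.1667)·(-1.3333)) / 5 = 2.6667/5 = 0.5333
  S[V,V] = ((-1.1667)·(-1.1667) + (2.8333)·(2.8333) + (-0.1667)·(-0.1667) + (-1.1667)·(-1.1667) + (-3.1667)·(-3.1667) + (2.8333)·(2.8333)) / 5 = 28.8333/5 = 5.7667
  S[V,W] = ((-1.1667)·(1.6667) + (2.8333)·(-0.3333) + (-0.1667)·(0.6667) + (-1.1667)·(-1.3333) + (-3.1667)·(0.6667) + (2.8333)·(-1.3333)) / 5 = -7.3333/5 = -1.4667
  S[W,W] = ((1.6667)·(1.6667) + (-0.3333)·(-0.3333) + (0.6667)·(0.6667) + (-1.3333)·(-1.3333) + (0.6667)·(0.6667) + (-1.3333)·(-1.3333)) / 5 = 7.3333/5 = 1.4667

S is symmetric (S[j,i] = S[i,j]). Assembling:

S = [[6.9667, -1.4333, 0.5333],
 [-1.4333, 5.7667, -1.4667],
 [0.5333, -1.4667, 1.4667]]


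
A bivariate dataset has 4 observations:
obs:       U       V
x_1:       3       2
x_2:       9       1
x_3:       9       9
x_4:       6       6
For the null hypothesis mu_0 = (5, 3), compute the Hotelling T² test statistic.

Step 1 — sample mean vector:
  mean(U) = (3 + 9 + 9 + 6) / 4 = 27/4 = 6.75
  mean(V) = (2 + 1 + 9 + 6) / 4 = 18/4 = 4.5
  x̄ = (6.75, 4.5),  deviation x̄ - mu_0 = (6.75, 4.5) - (5, 3) = (1.75, 1.5).

Step 2 — sample covariance matrix, S[i,j] = (1/(n-1)) · Σ_k (x_{k,i} - mean_i) · (x_{k,j} - mean_j), divisor n-1 = 3:
  S[U,U] = ((-3.75)·(-3.75) + (2.25)·(2.25) + (2.25)·(2.25) + (-0.75)·(-0.75)) / 3 = 24.75/3 = 8.25
  S[U,V] = ((-3.75)·(-2.5) + (2.25)·(-3.5) + (2.25)·(4.5) + (-0.75)·(1.5)) / 3 = 10.5/3 = 3.5
  S[V,V] = ((-2.5)·(-2.5) + (-3.5)·(-3.5) + (4.5)·(4.5) + (1.5)·(1.5)) / 3 = 41/3 = 13.6667
  S = [[8.25, 3.5],
 [3.5, 13.6667]].

Step 3 — invert S. det(S) = 8.25·13.6667 - (3.5)² = 100.5.
  S^{-1} = (1/det) · [[d, -b], [-b, a]] = [[0.136, -0.0348],
 [-0.0348, 0.0821]].

Step 4 — quadratic form (x̄ - mu_0)^T · S^{-1} · (x̄ - mu_0):
  S^{-1} · (x̄ - mu_0) = (0.1857, 0.0622),
  (x̄ - mu_0)^T · [...] = (1.75)·(0.1857) + (1.5)·(0.0622) = 0.4183.

Step 5 — scale by n: T² = 4 · 0.4183 = 1.6733.

T² ≈ 1.6733


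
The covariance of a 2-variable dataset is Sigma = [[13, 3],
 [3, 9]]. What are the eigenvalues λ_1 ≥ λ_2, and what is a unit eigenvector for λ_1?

Step 1 — characteristic polynomial of 2×2 Sigma:
  det(Sigma - λI) = λ² - trace · λ + det = 0.
  trace = 13 + 9 = 22, det = 13·9 - (3)² = 108.
Step 2 — discriminant:
  Δ = trace² - 4·det = 484 - 432 = 52.
Step 3 — eigenvalues:
  λ = (trace ± √Δ)/2 = (22 ± 7.2111)/2,
  λ_1 = 14.6056,  λ_2 = 7.3944.

Step 4 — unit eigenvector for λ_1: solve (Sigma - λ_1 I)v = 0. First row:
  (13 - 14.6056)·v_x + (3)·v_y = 0, i.e. (-1.6056)·v_x + (3)·v_y = 0,
  so v ∝ (b, λ_1 - a) = (3, 1.6056) = u.
  ||u|| = √((3)² + (1.6056)²) = √(11.5778) ≈ 3.4026,
  v_1 = u/||u|| ≈ (0.8817, 0.4719) (||v_1|| = 1).

λ_1 = 14.6056,  λ_2 = 7.3944;  v_1 ≈ (0.8817, 0.4719)


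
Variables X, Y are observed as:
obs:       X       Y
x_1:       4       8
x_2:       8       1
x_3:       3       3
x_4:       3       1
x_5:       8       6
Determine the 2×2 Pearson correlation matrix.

Step 1 — column means:
  mean(X) = (4 + 8 + 3 + 3 + 8) / 5 = 26/5 = 5.2
  mean(Y) = (8 + 1 + 3 + 1 + 6) / 5 = 19/5 = 3.8

Step 2 — sample variances and covariances s[i,j] = (1/(n-1)) · Σ_k (x_{k,i} - mean_i) · (x_{k,j} - mean_j), with n-1 = 4:
  s[X,X] = ((-1.2)·(-1.2) + (2.8)·(2.8) + (-2.2)·(-2.2) + (-2.2)·(-2.2) + (2.8)·(2.8)) / 4 = 26.8/4 = 6.7
  s[X,Y] = ((-1.2)·(4.2) + (2.8)·(-2.8) + (-2.2)·(-0.8) + (-2.2)·(-2.8) + (2.8)·(2.2)) / 4 = 1.2/4 = 0.3
  s[Y,Y] = ((4.2)·(4.2) + (-2.8)·(-2.8) + (-0.8)·(-0.8) + (-2.8)·(-2.8) + (2.2)·(2.2)) / 4 = 38.8/4 = 9.7
  Sample standard deviations s_i = √(s[i,i]):
  s(X) = √(6.7) = 2.5884
  s(Y) = √(9.7) = 3.1145

Step 3 — r_{ij} = s_{ij} / (s_i · s_j):
  r[X,X] = 1 (diagonal).
  r[X,Y] = 0.3 / (2.5884 · 3.1145) = 0.3 / 8.0616 = 0.0372
  r[Y,Y] = 1 (diagonal).

R is symmetric with unit diagonal. Assembling:

R = [[1, 0.0372],
 [0.0372, 1]]


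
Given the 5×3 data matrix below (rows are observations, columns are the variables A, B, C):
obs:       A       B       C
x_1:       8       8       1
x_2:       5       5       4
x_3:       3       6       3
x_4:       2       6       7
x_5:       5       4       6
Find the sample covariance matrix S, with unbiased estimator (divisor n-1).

Step 1 — column means:
  mean(A) = (8 + 5 + 3 + 2 + 5) / 5 = 23/5 = 4.6
  mean(B) = (8 + 5 + 6 + 6 + 4) / 5 = 29/5 = 5.8
  mean(C) = (1 + 4 + 3 + 7 + 6) / 5 = 21/5 = 4.2

Step 2 — sample covariance S[i,j] = (1/(n-1)) · Σ_k (x_{k,i} - mean_i) · (x_{k,j} - mean_j), with n-1 = 4.
  S[A,A] = ((3.4)·(3.4) + (0.4)·(0.4) + (-1.6)·(-1.6) + (-2.6)·(-2.6) + (0.4)·(0.4)) / 4 = 21.2/4 = 5.3
  S[A,B] = ((3.4)·(2.2) + (0.4)·(-0.8) + (-1.6)·(0.2) + (-2.6)·(0.2) + (0.4)·(-1.8)) / 4 = 5.6/4 = 1.4
  S[A,C] = ((3.4)·(-3.2) + (0.4)·(-0.2) + (-1.6)·(-1.2) + (-2.6)·(2.8) + (0.4)·(1.8)) / 4 = -15.6/4 = -3.9
  S[B,B] = ((2.2)·(2.2) + (-0.8)·(-0.8) + (0.2)·(0.2) + (0.2)·(0.2) + (-1.8)·(-1.8)) / 4 = 8.8/4 = 2.2
  S[B,C] = ((2.2)·(-3.2) + (-0.8)·(-0.2) + (0.2)·(-1.2) + (0.2)·(2.8) + (-1.8)·(1.8)) / 4 = -9.8/4 = -2.45
  S[C,C] = ((-3.2)·(-3.2) + (-0.2)·(-0.2) + (-1.2)·(-1.2) + (2.8)·(2.8) + (1.8)·(1.8)) / 4 = 22.8/4 = 5.7

S is symmetric (S[j,i] = S[i,j]). Assembling:

S = [[5.3, 1.4, -3.9],
 [1.4, 2.2, -2.45],
 [-3.9, -2.45, 5.7]]


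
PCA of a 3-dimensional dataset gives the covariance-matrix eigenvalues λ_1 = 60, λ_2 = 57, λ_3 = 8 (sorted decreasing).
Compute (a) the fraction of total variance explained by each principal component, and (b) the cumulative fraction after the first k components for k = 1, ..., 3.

Step 1 — total variance = trace(Sigma) = Σ λ_i = 60 + 57 + 8 = 125.

Step 2 — fraction explained by component i = λ_i / Σ λ:
  PC1: 60/125 = 0.48
  PC2: 57/125 = 0.456
  PC3: 8/125 = 0.064

Step 3 — cumulative fraction after k components = (λ_1 + ... + λ_k) / Σ λ:
  k = 1: 60/125 = 0.48
  k = 2: (60 + 57)/125 = 117/125 = 0.936
  k = 3: (60 + 57 + 8)/125 = 125/125 = 1

Summary (fraction, with percent):

explained: PC1 0.48 (48%), PC2 0.456 (45.6%), PC3 0.064 (6.4%);  cumulative: 0.48, 0.936, 1


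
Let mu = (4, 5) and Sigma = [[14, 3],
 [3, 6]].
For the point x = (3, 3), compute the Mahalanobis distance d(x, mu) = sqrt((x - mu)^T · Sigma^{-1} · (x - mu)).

Step 1 — centre the observation: (x - mu) = (-1, -2).

Step 2 — invert Sigma. det(Sigma) = 14·6 - (3)² = 75.
  Sigma^{-1} = (1/det) · [[d, -b], [-b, a]] = [[0.08, -0.04],
 [-0.04, 0.1867]].

Step 3 — form the quadratic (x - mu)^T · Sigma^{-1} · (x - mu):
  Sigma^{-1} · (x - mu) = (0, -0.3333).
  (x - mu)^T · [Sigma^{-1} · (x - mu)] = (-1)·(0) + (-2)·(-0.3333) = 0.6667.

Step 4 — take square root: d = √(0.6667) ≈ 0.8165.

d(x, mu) = √(0.6667) ≈ 0.8165


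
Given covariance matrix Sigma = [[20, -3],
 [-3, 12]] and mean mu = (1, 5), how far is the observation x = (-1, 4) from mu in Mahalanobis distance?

Step 1 — centre the observation: (x - mu) = (-2, -1).

Step 2 — invert Sigma. det(Sigma) = 20·12 - (-3)² = 231.
  Sigma^{-1} = (1/det) · [[d, -b], [-b, a]] = [[0.0519, 0.013],
 [0.013, 0.0866]].

Step 3 — form the quadratic (x - mu)^T · Sigma^{-1} · (x - mu):
  Sigma^{-1} · (x - mu) = (-0.1169, -0.1126).
  (x - mu)^T · [Sigma^{-1} · (x - mu)] = (-2)·(-0.1169) + (-1)·(-0.1126) = 0.3463.

Step 4 — take square root: d = √(0.3463) ≈ 0.5885.

d(x, mu) = √(0.3463) ≈ 0.5885


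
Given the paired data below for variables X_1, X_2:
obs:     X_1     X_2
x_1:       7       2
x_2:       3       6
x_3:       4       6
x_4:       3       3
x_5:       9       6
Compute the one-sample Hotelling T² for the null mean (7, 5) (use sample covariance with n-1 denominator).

Step 1 — sample mean vector:
  mean(X_1) = (7 + 3 + 4 + 3 + 9) / 5 = 26/5 = 5.2
  mean(X_2) = (2 + 6 + 6 + 3 + 6) / 5 = 23/5 = 4.6
  x̄ = (5.2, 4.6),  deviation x̄ - mu_0 = (5.2, 4.6) - (7, 5) = (-1.8, -0.4).

Step 2 — sample covariance matrix, S[i,j] = (1/(n-1)) · Σ_k (x_{k,i} - mean_i) · (x_{k,j} - mean_j), divisor n-1 = 4:
  S[X_1,X_1] = ((1.8)·(1.8) + (-2.2)·(-2.2) + (-1.2)·(-1.2) + (-2.2)·(-2.2) + (3.8)·(3.8)) / 4 = 28.8/4 = 7.2
  S[X_1,X_2] = ((1.8)·(-2.6) + (-2.2)·(1.4) + (-1.2)·(1.4) + (-2.2)·(-1.6) + (3.8)·(1.4)) / 4 = -0.6/4 = -0.15
  S[X_2,X_2] = ((-2.6)·(-2.6) + (1.4)·(1.4) + (1.4)·(1.4) + (-1.6)·(-1.6) + (1.4)·(1.4)) / 4 = 15.2/4 = 3.8
  S = [[7.2, -0.15],
 [-0.15, 3.8]].

Step 3 — invert S. det(S) = 7.2·3.8 - (-0.15)² = 27.3375.
  S^{-1} = (1/det) · [[d, -b], [-b, a]] = [[0.139, 0.0055],
 [0.0055, 0.2634]].

Step 4 — quadratic form (x̄ - mu_0)^T · S^{-1} · (x̄ - mu_0):
  S^{-1} · (x̄ - mu_0) = (-0.2524, -0.1152),
  (x̄ - mu_0)^T · [...] = (-1.8)·(-0.2524) + (-0.4)·(-0.1152) = 0.5004.

Step 5 — scale by n: T² = 5 · 0.5004 = 2.5021.

T² ≈ 2.5021


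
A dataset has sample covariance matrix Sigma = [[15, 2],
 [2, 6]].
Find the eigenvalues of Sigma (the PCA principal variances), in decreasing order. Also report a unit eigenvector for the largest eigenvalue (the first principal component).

Step 1 — characteristic polynomial of 2×2 Sigma:
  det(Sigma - λI) = λ² - trace · λ + det = 0.
  trace = 15 + 6 = 21, det = 15·6 - (2)² = 86.
Step 2 — discriminant:
  Δ = trace² - 4·det = 441 - 344 = 97.
Step 3 — eigenvalues:
  λ = (trace ± √Δ)/2 = (21 ± 9.8489)/2,
  λ_1 = 15.4244,  λ_2 = 5.5756.

Step 4 — unit eigenvector for λ_1: solve (Sigma - λ_1 I)v = 0. First row:
  (15 - 15.4244)·v_x + (2)·v_y = 0, i.e. (-0.4244)·v_x + (2)·v_y = 0,
  so v ∝ (b, λ_1 - a) = (2, 0.4244) = u.
  ||u|| = √((2)² + (0.4244)²) = √(4.1801) ≈ 2.0445,
  v_1 = u/||u|| ≈ (0.9782, 0.2076) (||v_1|| = 1).

λ_1 = 15.4244,  λ_2 = 5.5756;  v_1 ≈ (0.9782, 0.2076)


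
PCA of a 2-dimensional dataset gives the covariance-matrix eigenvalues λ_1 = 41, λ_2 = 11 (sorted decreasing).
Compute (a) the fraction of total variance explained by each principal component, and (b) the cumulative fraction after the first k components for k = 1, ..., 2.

Step 1 — total variance = trace(Sigma) = Σ λ_i = 41 + 11 = 52.

Step 2 — fraction explained by component i = λ_i / Σ λ:
  PC1: 41/52 = 0.7885
  PC2: 11/52 = 0.2115

Step 3 — cumulative fraction after k components = (λ_1 + ... + λ_k) / Σ λ:
  k = 1: 41/52 = 0.7885
  k = 2: (41 + 11)/52 = 52/52 = 1

Summary (fraction, with percent):

explained: PC1 0.7885 (78.85%), PC2 0.2115 (21.15%);  cumulative: 0.7885, 1


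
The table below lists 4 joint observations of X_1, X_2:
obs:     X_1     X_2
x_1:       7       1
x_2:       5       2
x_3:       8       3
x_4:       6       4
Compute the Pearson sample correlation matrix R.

Step 1 — column means:
  mean(X_1) = (7 + 5 + 8 + 6) / 4 = 26/4 = 6.5
  mean(X_2) = (1 + 2 + 3 + 4) / 4 = 10/4 = 2.5

Step 2 — sample variances and covariances s[i,j] = (1/(n-1)) · Σ_k (x_{k,i} - mean_i) · (x_{k,j} - mean_j), with n-1 = 3:
  s[X_1,X_1] = ((0.5)·(0.5) + (-1.5)·(-1.5) + (1.5)·(1.5) + (-0.5)·(-0.5)) / 3 = 5/3 = 1.6667
  s[X_1,X_2] = ((0.5)·(-1.5) + (-1.5)·(-0.5) + (1.5)·(0.5) + (-0.5)·(1.5)) / 3 = 0/3 = 0
  s[X_2,X_2] = ((-1.5)·(-1.5) + (-0.5)·(-0.5) + (0.5)·(0.5) + (1.5)·(1.5)) / 3 = 5/3 = 1.6667
  Sample standard deviations s_i = √(s[i,i]):
  s(X_1) = √(1.6667) = 1.291
  s(X_2) = √(1.6667) = 1.291

Step 3 — r_{ij} = s_{ij} / (s_i · s_j):
  r[X_1,X_1] = 1 (diagonal).
  r[X_1,X_2] = 0 / (1.291 · 1.291) = 0 / 1.6667 = 0
  r[X_2,X_2] = 1 (diagonal).

R is symmetric with unit diagonal. Assembling:

R = [[1, 0],
 [0, 1]]


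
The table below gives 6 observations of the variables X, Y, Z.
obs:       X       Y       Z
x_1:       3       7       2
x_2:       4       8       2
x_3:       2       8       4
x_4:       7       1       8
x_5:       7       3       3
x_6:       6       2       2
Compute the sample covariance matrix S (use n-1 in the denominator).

Step 1 — column means:
  mean(X) = (3 + 4 + 2 + 7 + 7 + 6) / 6 = 29/6 = 4.8333
  mean(Y) = (7 + 8 + 8 + 1 + 3 + 2) / 6 = 29/6 = 4.8333
  mean(Z) = (2 + 2 + 4 + 8 + 3 + 2) / 6 = 21/6 = 3.5

Step 2 — sample covariance S[i,j] = (1/(n-1)) · Σ_k (x_{k,i} - mean_i) · (x_{k,j} - mean_j), with n-1 = 5.
  S[X,X] = ((-1.8333)·(-1.8333) + (-0.8333)·(-0.8333) + (-2.8333)·(-2.8333) + (2.1667)·(2.1667) + (2.1667)·(2.1667) + (1.1667)·(1.1667)) / 5 = 22.8333/5 = 4.5667
  S[X,Y] = ((-1.8333)·(2.1667) + (-0.8333)·(3.1667) + (-2.8333)·(3.1667) + (2.1667)·(-3.8333) + (2.1667)·(-1.8333) + (1.1667)·(-2.8333)) / 5 = -31.1667/5 = -6.2333
  S[X,Z] = ((-1.8333)·(-1.5) + (-0.8333)·(-1.5) + (-2.8333)·(0.5) + (2.1667)·(4.5) + (2.1667)·(-0.5) + (1.1667)·(-1.5)) / 5 = 9.5/5 = 1.9
  S[Y,Y] = ((2.1667)·(2.1667) + (3.1667)·(3.1667) + (3.1667)·(3.1667) + (-3.8333)·(-3.8333) + (-1.8333)·(-1.8333) + (-2.8333)·(-2.8333)) / 5 = 50.8333/5 = 10.1667
  S[Y,Z] = ((2.1667)·(-1.5) + (3.1667)·(-1.5) + (3.1667)·(0.5) + (-3.8333)·(4.5) + (-1.8333)·(-0.5) + (-2.8333)·(-1.5)) / 5 = -18.5/5 = -3.7
  S[Z,Z] = ((-1.5)·(-1.5) + (-1.5)·(-1.5) + (0.5)·(0.5) + (4.5)·(4.5) + (-0.5)·(-0.5) + (-1.5)·(-1.5)) / 5 = 27.5/5 = 5.5

S is symmetric (S[j,i] = S[i,j]). Assembling:

S = [[4.5667, -6.2333, 1.9],
 [-6.2333, 10.1667, -3.7],
 [1.9, -3.7, 5.5]]


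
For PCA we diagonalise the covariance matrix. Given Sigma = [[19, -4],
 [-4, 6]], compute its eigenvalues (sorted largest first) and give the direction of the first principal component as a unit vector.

Step 1 — characteristic polynomial of 2×2 Sigma:
  det(Sigma - λI) = λ² - trace · λ + det = 0.
  trace = 19 + 6 = 25, det = 19·6 - (-4)² = 98.
Step 2 — discriminant:
  Δ = trace² - 4·det = 625 - 392 = 233.
Step 3 — eigenvalues:
  λ = (trace ± √Δ)/2 = (25 ± 15.2643)/2,
  λ_1 = 20.1322,  λ_2 = 4.8678.

Step 4 — unit eigenvector for λ_1: solve (Sigma - λ_1 I)v = 0. First row:
  (19 - 20.1322)·v_x + (-4)·v_y = 0, i.e. (-1.1322)·v_x + (-4)·v_y = 0,
  so v ∝ (b, λ_1 - a) = (-4, 1.1322); multiply by -1 so the first entry is positive: u = (4, -1.1322).
  ||u|| = √((4)² + (-1.1322)²) = √(17.2818) ≈ 4.1571,
  v_1 = u/||u|| ≈ (0.9622, -0.2723) (||v_1|| = 1).

λ_1 = 20.1322,  λ_2 = 4.8678;  v_1 ≈ (0.9622, -0.2723)


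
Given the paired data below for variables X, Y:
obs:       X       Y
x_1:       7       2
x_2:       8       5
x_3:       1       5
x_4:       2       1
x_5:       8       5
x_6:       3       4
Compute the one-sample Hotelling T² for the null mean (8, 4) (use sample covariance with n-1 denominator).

Step 1 — sample mean vector:
  mean(X) = (7 + 8 + 1 + 2 + 8 + 3) / 6 = 29/6 = 4.8333
  mean(Y) = (2 + 5 + 5 + 1 + 5 + 4) / 6 = 22/6 = 3.6667
  x̄ = (4.8333, 3.6667),  deviation x̄ - mu_0 = (4.8333, 3.6667) - (8, 4) = (-3.1667, -0.3333).

Step 2 — sample covariance matrix, S[i,j] = (1/(n-1)) · Σ_k (x_{k,i} - mean_i) · (x_{k,j} - mean_j), divisor n-1 = 5:
  S[X,X] = ((2.1667)·(2.1667) + (3.1667)·(3.1667) + (-3.8333)·(-3.8333) + (-2.8333)·(-2.8333) + (3.1667)·(3.1667) + (-1.8333)·(-1.8333)) / 5 = 50.8333/5 = 10.1667
  S[X,Y] = ((2.1667)·(-1.6667) + (3.1667)·(1.3333) + (-3.8333)·(1.3333) + (-2.8333)·(-2.6667) + (3.1667)·(1.3333) + (-1.8333)·(0.3333)) / 5 = 6.6667/5 = 1.3333
  S[Y,Y] = ((-1.6667)·(-1.6667) + (1.3333)·(1.3333) + (1.3333)·(1.3333) + (-2.6667)·(-2.6667) + (1.3333)·(1.3333) + (0.3333)·(0.3333)) / 5 = 15.3333/5 = 3.0667
  S = [[10.1667, 1.3333],
 [1.3333, 3.0667]].

Step 3 — invert S. det(S) = 10.1667·3.0667 - (1.3333)² = 29.4.
  S^{-1} = (1/det) · [[d, -b], [-b, a]] = [[0.1043, -0.0454],
 [-0.0454, 0.3458]].

Step 4 — quadratic form (x̄ - mu_0)^T · S^{-1} · (x̄ - mu_0):
  S^{-1} · (x̄ - mu_0) = (-0.3152, 0.0283),
  (x̄ - mu_0)^T · [...] = (-3.1667)·(-0.3152) + (-0.3333)·(0.0283) = 0.9887.

Step 5 — scale by n: T² = 6 · 0.9887 = 5.932.

T² ≈ 5.932


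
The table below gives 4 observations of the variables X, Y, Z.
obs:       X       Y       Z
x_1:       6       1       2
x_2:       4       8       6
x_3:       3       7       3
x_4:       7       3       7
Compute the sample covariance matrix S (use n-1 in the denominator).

Step 1 — column means:
  mean(X) = (6 + 4 + 3 + 7) / 4 = 20/4 = 5
  mean(Y) = (1 + 8 + 7 + 3) / 4 = 19/4 = 4.75
  mean(Z) = (2 + 6 + 3 + 7) / 4 = 18/4 = 4.5

Step 2 — sample covariance S[i,j] = (1/(n-1)) · Σ_k (x_{k,i} - mean_i) · (x_{k,j} - mean_j), with n-1 = 3.
  S[X,X] = ((1)·(1) + (-1)·(-1) + (-2)·(-2) + (2)·(2)) / 3 = 10/3 = 3.3333
  S[X,Y] = ((1)·(-3.75) + (-1)·(3.25) + (-2)·(2.25) + (2)·(-1.75)) / 3 = -15/3 = -5
  S[X,Z] = ((1)·(-2.5) + (-1)·(1.5) + (-2)·(-1.5) + (2)·(2.5)) / 3 = 4/3 = 1.3333
  S[Y,Y] = ((-3.75)·(-3.75) + (3.25)·(3.25) + (2.25)·(2.25) + (-1.75)·(-1.75)) / 3 = 32.75/3 = 10.9167
  S[Y,Z] = ((-3.75)·(-2.5) + (3.25)·(1.5) + (2.25)·(-1.5) + (-1.75)·(2.5)) / 3 = 6.5/3 = 2.1667
  S[Z,Z] = ((-2.5)·(-2.5) + (1.5)·(1.5) + (-1.5)·(-1.5) + (2.5)·(2.5)) / 3 = 17/3 = 5.6667

S is symmetric (S[j,i] = S[i,j]). Assembling:

S = [[3.3333, -5, 1.3333],
 [-5, 10.9167, 2.1667],
 [1.3333, 2.1667, 5.6667]]


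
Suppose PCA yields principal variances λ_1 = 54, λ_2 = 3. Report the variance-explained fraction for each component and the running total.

Step 1 — total variance = trace(Sigma) = Σ λ_i = 54 + 3 = 57.

Step 2 — fraction explained by component i = λ_i / Σ λ:
  PC1: 54/57 = 0.9474
  PC2: 3/57 = 0.0526

Step 3 — cumulative fraction after k components = (λ_1 + ... + λ_k) / Σ λ:
  k = 1: 54/57 = 0.9474
  k = 2: (54 + 3)/57 = 57/57 = 1

Summary (fraction, with percent):

explained: PC1 0.9474 (94.74%), PC2 0.0526 (5.26%);  cumulative: 0.9474, 1


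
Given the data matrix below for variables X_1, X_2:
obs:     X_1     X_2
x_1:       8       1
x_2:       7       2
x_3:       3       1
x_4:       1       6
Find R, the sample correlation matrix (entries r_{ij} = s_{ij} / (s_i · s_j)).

Step 1 — column means:
  mean(X_1) = (8 + 7 + 3 + 1) / 4 = 19/4 = 4.75
  mean(X_2) = (1 + 2 + 1 + 6) / 4 = 10/4 = 2.5

Step 2 — sample variances and covariances s[i,j] = (1/(n-1)) · Σ_k (x_{k,i} - mean_i) · (x_{k,j} - mean_j), with n-1 = 3:
  s[X_1,X_1] = ((3.25)·(3.25) + (2.25)·(2.25) + (-1.75)·(-1.75) + (-3.75)·(-3.75)) / 3 = 32.75/3 = 10.9167
  s[X_1,X_2] = ((3.25)·(-1.5) + (2.25)·(-0.5) + (-1.75)·(-1.5) + (-3.75)·(3.5)) / 3 = -16.5/3 = -5.5
  s[X_2,X_2] = ((-1.5)·(-1.5) + (-0.5)·(-0.5) + (-1.5)·(-1.5) + (3.5)·(3.5)) / 3 = 17/3 = 5.6667
  Sample standard deviations s_i = √(s[i,i]):
  s(X_1) = √(10.9167) = 3.304
  s(X_2) = √(5.6667) = 2.3805

Step 3 — r_{ij} = s_{ij} / (s_i · s_j):
  r[X_1,X_1] = 1 (diagonal).
  r[X_1,X_2] = -5.5 / (3.304 · 2.3805) = -5.5 / 7.8652 = -0.6993
  r[X_2,X_2] = 1 (diagonal).

R is symmetric with unit diagonal. Assembling:

R = [[1, -0.6993],
 [-0.6993, 1]]


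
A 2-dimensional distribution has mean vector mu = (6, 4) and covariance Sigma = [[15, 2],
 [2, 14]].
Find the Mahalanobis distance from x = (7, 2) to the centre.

Step 1 — centre the observation: (x - mu) = (1, -2).

Step 2 — invert Sigma. det(Sigma) = 15·14 - (2)² = 206.
  Sigma^{-1} = (1/det) · [[d, -b], [-b, a]] = [[0.068, -0.0097],
 [-0.0097, 0.0728]].

Step 3 — form the quadratic (x - mu)^T · Sigma^{-1} · (x - mu):
  Sigma^{-1} · (x - mu) = (0.0874, -0.1553).
  (x - mu)^T · [Sigma^{-1} · (x - mu)] = (1)·(0.0874) + (-2)·(-0.1553) = 0.3981.

Step 4 — take square root: d = √(0.3981) ≈ 0.6309.

d(x, mu) = √(0.3981) ≈ 0.6309


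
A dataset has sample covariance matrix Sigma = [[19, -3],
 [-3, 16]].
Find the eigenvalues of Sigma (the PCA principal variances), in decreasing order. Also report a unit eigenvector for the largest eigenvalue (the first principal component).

Step 1 — characteristic polynomial of 2×2 Sigma:
  det(Sigma - λI) = λ² - trace · λ + det = 0.
  trace = 19 + 16 = 35, det = 19·16 - (-3)² = 295.
Step 2 — discriminant:
  Δ = trace² - 4·det = 1225 - 1180 = 45.
Step 3 — eigenvalues:
  λ = (trace ± √Δ)/2 = (35 ± 6.7082)/2,
  λ_1 = 20.8541,  λ_2 = 14.1459.

Step 4 — unit eigenvector for λ_1: solve (Sigma - λ_1 I)v = 0. First row:
  (19 - 20.8541)·v_x + (-3)·v_y = 0, i.e. (-1.8541)·v_x + (-3)·v_y = 0,
  so v ∝ (b, λ_1 - a) = (-3, 1.8541); multiply by -1 so the first entry is positive: u = (3, -1.8541).
  ||u|| = √((3)² + (-1.8541)²) = √(12.4377) ≈ 3.5267,
  v_1 = u/||u|| ≈ (0.8507, -0.5257) (||v_1|| = 1).

λ_1 = 20.8541,  λ_2 = 14.1459;  v_1 ≈ (0.8507, -0.5257)


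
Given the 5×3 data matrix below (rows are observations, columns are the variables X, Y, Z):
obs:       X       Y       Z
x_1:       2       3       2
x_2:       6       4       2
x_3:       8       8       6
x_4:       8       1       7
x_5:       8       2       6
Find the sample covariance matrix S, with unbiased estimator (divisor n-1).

Step 1 — column means:
  mean(X) = (2 + 6 + 8 + 8 + 8) / 5 = 32/5 = 6.4
  mean(Y) = (3 + 4 + 8 + 1 + 2) / 5 = 18/5 = 3.6
  mean(Z) = (2 + 2 + 6 + 7 + 6) / 5 = 23/5 = 4.6

Step 2 — sample covariance S[i,j] = (1/(n-1)) · Σ_k (x_{k,i} - mean_i) · (x_{k,j} - mean_j), with n-1 = 4.
  S[X,X] = ((-4.4)·(-4.4) + (-0.4)·(-0.4) + (1.6)·(1.6) + (1.6)·(1.6) + (1.6)·(1.6)) / 4 = 27.2/4 = 6.8
  S[X,Y] = ((-4.4)·(-0.6) + (-0.4)·(0.4) + (1.6)·(4.4) + (1.6)·(-2.6) + (1.6)·(-1.6)) / 4 = 2.8/4 = 0.7
  S[X,Z] = ((-4.4)·(-2.6) + (-0.4)·(-2.6) + (1.6)·(1.4) + (1.6)·(2.4) + (1.6)·(1.4)) / 4 = 20.8/4 = 5.2
  S[Y,Y] = ((-0.6)·(-0.6) + (0.4)·(0.4) + (4.4)·(4.4) + (-2.6)·(-2.6) + (-1.6)·(-1.6)) / 4 = 29.2/4 = 7.3
  S[Y,Z] = ((-0.6)·(-2.6) + (0.4)·(-2.6) + (4.4)·(1.4) + (-2.6)·(2.4) + (-1.6)·(1.4)) / 4 = -1.8/4 = -0.45
  S[Z,Z] = ((-2.6)·(-2.6) + (-2.6)·(-2.6) + (1.4)·(1.4) + (2.4)·(2.4) + (1.4)·(1.4)) / 4 = 23.2/4 = 5.8

S is symmetric (S[j,i] = S[i,j]). Assembling:

S = [[6.8, 0.7, 5.2],
 [0.7, 7.3, -0.45],
 [5.2, -0.45, 5.8]]


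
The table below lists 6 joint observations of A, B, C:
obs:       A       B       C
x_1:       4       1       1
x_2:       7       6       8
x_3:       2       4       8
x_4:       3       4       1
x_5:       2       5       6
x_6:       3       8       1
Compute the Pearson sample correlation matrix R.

Step 1 — column means:
  mean(A) = (4 + 7 + 2 + 3 + 2 + 3) / 6 = 21/6 = 3.5
  mean(B) = (1 + 6 + 4 + 4 + 5 + 8) / 6 = 28/6 = 4.6667
  mean(C) = (1 + 8 + 8 + 1 + 6 + 1) / 6 = 25/6 = 4.1667

Step 2 — sample variances and covariances s[i,j] = (1/(n-1)) · Σ_k (x_{k,i} - mean_i) · (x_{k,j} - mean_j), with n-1 = 5:
  s[A,A] = ((0.5)·(0.5) + (3.5)·(3.5) + (-1.5)·(-1.5) + (-0.5)·(-0.5) + (-1.5)·(-1.5) + (-0.5)·(-0.5)) / 5 = 17.5/5 = 3.5
  s[A,B] = ((0.5)·(-3.6667) + (3.5)·(1.3333) + (-1.5)·(-0.6667) + (-0.5)·(-0.6667) + (-1.5)·(0.3333) + (-0.5)·(3.3333)) / 5 = 2/5 = 0.4
  s[A,C] = ((0.5)·(-3.1667) + (3.5)·(3.8333) + (-1.5)·(3.8333) + (-0.5)·(-3.1667) + (-1.5)·(1.8333) + (-0.5)·(-3.1667)) / 5 = 6.5/5 = 1.3
  s[B,B] = ((-3.6667)·(-3.6667) + (1.3333)·(1.3333) + (-0.6667)·(-0.6667) + (-0.6667)·(-0.6667) + (0.3333)·(0.3333) + (3.3333)·(3.3333)) / 5 = 27.3333/5 = 5.4667
  s[B,C] = ((-3.6667)·(-3.1667) + (1.3333)·(3.8333) + (-0.6667)·(3.8333) + (-0.6667)·(-3.1667) + (0.3333)·(1.8333) + (3.3333)·(-3.1667)) / 5 = 6.3333/5 = 1.2667
  s[C,C] = ((-3.1667)·(-3.1667) + (3.8333)·(3.8333) + (3.8333)·(3.8333) + (-3.1667)·(-3.1667) + (1.8333)·(1.8333) + (-3.1667)·(-3.1667)) / 5 = 62.8333/5 = 12.5667
  Sample standard deviations s_i = √(s[i,i]):
  s(A) = √(3.5) = 1.8708
  s(B) = √(5.4667) = 2.3381
  s(C) = √(12.5667) = 3.5449

Step 3 — r_{ij} = s_{ij} / (s_i · s_j):
  r[A,A] = 1 (diagonal).
  r[A,B] = 0.4 / (1.8708 · 2.3381) = 0.4 / 4.3742 = 0.0914
  r[A,C] = 1.3 / (1.8708 · 3.5449) = 1.3 / 6.632 = 0.196
  r[B,B] = 1 (diagonal).
  r[B,C] = 1.2667 / (2.3381 · 3.5449) = 1.2667 / 8.2884 = 0.1528
  r[C,C] = 1 (diagonal).

R is symmetric with unit diagonal. Assembling:

R = [[1, 0.0914, 0.196],
 [0.0914, 1, 0.1528],
 [0.196, 0.1528, 1]]


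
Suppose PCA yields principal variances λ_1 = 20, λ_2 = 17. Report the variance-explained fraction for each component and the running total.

Step 1 — total variance = trace(Sigma) = Σ λ_i = 20 + 17 = 37.

Step 2 — fraction explained by component i = λ_i / Σ λ:
  PC1: 20/37 = 0.5405
  PC2: 17/37 = 0.4595

Step 3 — cumulative fraction after k components = (λ_1 + ... + λ_k) / Σ λ:
  k = 1: 20/37 = 0.5405
  k = 2: (20 + 17)/37 = 37/37 = 1

Summary (fraction, with percent):

explained: PC1 0.5405 (54.05%), PC2 0.4595 (45.95%);  cumulative: 0.5405, 1


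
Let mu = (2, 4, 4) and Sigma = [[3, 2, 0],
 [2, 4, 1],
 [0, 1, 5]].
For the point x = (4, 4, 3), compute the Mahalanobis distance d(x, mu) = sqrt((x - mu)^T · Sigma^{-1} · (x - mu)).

Step 1 — centre the observation: (x - mu) = (2, 0, -1).

Step 2 — invert Sigma (cofactor / det for 3×3, or solve directly):
  Sigma^{-1} = [[0.5135, -0.2703, 0.0541],
 [-0.2703, 0.4054, -0.0811],
 [0.0541, -0.0811, 0.2162]].

Step 3 — form the quadratic (x - mu)^T · Sigma^{-1} · (x - mu):
  Sigma^{-1} · (x - mu) = (0.973, -0.4595, -0.1081).
  (x - mu)^T · [Sigma^{-1} · (x - mu)] = (2)·(0.973) + (0)·(-0.4595) + (-1)·(-0.1081) = 2.0541.

Step 4 — take square root: d = √(2.0541) ≈ 1.4332.

d(x, mu) = √(2.0541) ≈ 1.4332


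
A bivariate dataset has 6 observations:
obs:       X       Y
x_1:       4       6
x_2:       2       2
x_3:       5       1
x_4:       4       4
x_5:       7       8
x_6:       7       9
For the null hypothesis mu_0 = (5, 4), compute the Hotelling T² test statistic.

Step 1 — sample mean vector:
  mean(X) = (4 + 2 + 5 + 4 + 7 + 7) / 6 = 29/6 = 4.8333
  mean(Y) = (6 + 2 + 1 + 4 + 8 + 9) / 6 = 30/6 = 5
  x̄ = (4.8333, 5),  deviation x̄ - mu_0 = (4.8333, 5) - (5, 4) = (-0.1667, 1).

Step 2 — sample covariance matrix, S[i,j] = (1/(n-1)) · Σ_k (x_{k,i} - mean_i) · (x_{k,j} - mean_j), divisor n-1 = 5:
  S[X,X] = ((-0.8333)·(-0.8333) + (-2.8333)·(-2.8333) + (0.1667)·(0.1667) + (-0.8333)·(-0.8333) + (2.1667)·(2.1667) + (2.1667)·(2.1667)) / 5 = 18.8333/5 = 3.7667
  S[X,Y] = ((-0.8333)·(1) + (-2.8333)·(-3) + (0.1667)·(-4) + (-0.8333)·(-1) + (2.1667)·(3) + (2.1667)·(4)) / 5 = 23/5 = 4.6
  S[Y,Y] = ((1)·(1) + (-3)·(-3) + (-4)·(-4) + (-1)·(-1) + (3)·(3) + (4)·(4)) / 5 = 52/5 = 10.4
  S = [[3.7667, 4.6],
 [4.6, 10.4]].

Step 3 — invert S. det(S) = 3.7667·10.4 - (4.6)² = 18.0133.
  S^{-1} = (1/det) · [[d, -b], [-b, a]] = [[0.5774, -0.2554],
 [-0.2554, 0.2091]].

Step 4 — quadratic form (x̄ - mu_0)^T · S^{-1} · (x̄ - mu_0):
  S^{-1} · (x̄ - mu_0) = (-0.3516, 0.2517),
  (x̄ - mu_0)^T · [...] = (-0.1667)·(-0.3516) + (1)·(0.2517) = 0.3103.

Step 5 — scale by n: T² = 6 · 0.3103 = 1.8616.

T² ≈ 1.8616


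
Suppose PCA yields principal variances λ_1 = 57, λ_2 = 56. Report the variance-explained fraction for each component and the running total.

Step 1 — total variance = trace(Sigma) = Σ λ_i = 57 + 56 = 113.

Step 2 — fraction explained by component i = λ_i / Σ λ:
  PC1: 57/113 = 0.5044
  PC2: 56/113 = 0.4956

Step 3 — cumulative fraction after k components = (λ_1 + ... + λ_k) / Σ λ:
  k = 1: 57/113 = 0.5044
  k = 2: (57 + 56)/113 = 113/113 = 1

Summary (fraction, with percent):

explained: PC1 0.5044 (50.44%), PC2 0.4956 (49.56%);  cumulative: 0.5044, 1


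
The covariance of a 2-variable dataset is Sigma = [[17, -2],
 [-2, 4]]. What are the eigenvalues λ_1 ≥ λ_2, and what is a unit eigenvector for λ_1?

Step 1 — characteristic polynomial of 2×2 Sigma:
  det(Sigma - λI) = λ² - trace · λ + det = 0.
  trace = 17 + 4 = 21, det = 17·4 - (-2)² = 64.
Step 2 — discriminant:
  Δ = trace² - 4·det = 441 - 256 = 185.
Step 3 — eigenvalues:
  λ = (trace ± √Δ)/2 = (21 ± 13.6015)/2,
  λ_1 = 17.3007,  λ_2 = 3.6993.

Step 4 — unit eigenvector for λ_1: solve (Sigma - λ_1 I)v = 0. First row:
  (17 - 17.3007)·v_x + (-2)·v_y = 0, i.e. (-0.3007)·v_x + (-2)·v_y = 0,
  so v ∝ (b, λ_1 - a) = (-2, 0.3007); multiply by -1 so the first entry is positive: u = (2, -0.3007).
  ||u|| = √((2)² + (-0.3007)²) = √(4.0904) ≈ 2.0225,
  v_1 = u/||u|| ≈ (0.9889, -0.1487) (||v_1|| = 1).

λ_1 = 17.3007,  λ_2 = 3.6993;  v_1 ≈ (0.9889, -0.1487)


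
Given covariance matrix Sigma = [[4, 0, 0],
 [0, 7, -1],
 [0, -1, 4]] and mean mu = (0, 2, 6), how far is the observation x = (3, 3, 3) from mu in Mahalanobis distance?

Step 1 — centre the observation: (x - mu) = (3, 1, -3).

Step 2 — invert Sigma (cofactor / det for 3×3, or solve directly):
  Sigma^{-1} = [[0.25, 0, 0],
 [0, 0.1481, 0.037],
 [0, 0.037, 0.2593]].

Step 3 — form the quadratic (x - mu)^T · Sigma^{-1} · (x - mu):
  Sigma^{-1} · (x - mu) = (0.75, 0.037, -0.7407).
  (x - mu)^T · [Sigma^{-1} · (x - mu)] = (3)·(0.75) + (1)·(0.037) + (-3)·(-0.7407) = 4.5093.

Step 4 — take square root: d = √(4.5093) ≈ 2.1235.

d(x, mu) = √(4.5093) ≈ 2.1235


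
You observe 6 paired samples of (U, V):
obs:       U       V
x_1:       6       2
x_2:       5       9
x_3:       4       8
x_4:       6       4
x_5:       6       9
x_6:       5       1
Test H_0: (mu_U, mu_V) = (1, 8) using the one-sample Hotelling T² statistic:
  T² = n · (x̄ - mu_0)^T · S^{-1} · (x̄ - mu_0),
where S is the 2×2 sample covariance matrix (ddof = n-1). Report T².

Step 1 — sample mean vector:
  mean(U) = (6 + 5 + 4 + 6 + 6 + 5) / 6 = 32/6 = 5.3333
  mean(V) = (2 + 9 + 8 + 4 + 9 + 1) / 6 = 33/6 = 5.5
  x̄ = (5.3333, 5.5),  deviation x̄ - mu_0 = (5.3333, 5.5) - (1, 8) = (4.3333, -2.5).

Step 2 — sample covariance matrix, S[i,j] = (1/(n-1)) · Σ_k (x_{k,i} - mean_i) · (x_{k,j} - mean_j), divisor n-1 = 5:
  S[U,U] = ((0.6667)·(0.6667) + (-0.3333)·(-0.3333) + (-1.3333)·(-1.3333) + (0.6667)·(0.6667) + (0.6667)·(0.6667) + (-0.3333)·(-0.3333)) / 5 = 3.3333/5 = 0.6667
  S[U,V] = ((0.6667)·(-3.5) + (-0.3333)·(3.5) + (-1.3333)·(2.5) + (0.6667)·(-1.5) + (0.6667)·(3.5) + (-0.3333)·(-4.5)) / 5 = -4/5 = -0.8
  S[V,V] = ((-3.5)·(-3.5) + (3.5)·(3.5) + (2.5)·(2.5) + (-1.5)·(-1.5) + (3.5)·(3.5) + (-4.5)·(-4.5)) / 5 = 65.5/5 = 13.1
  S = [[0.6667, -0.8],
 [-0.8, 13.1]].

Step 3 — invert S. det(S) = 0.6667·13.1 - (-0.8)² = 8.0933.
  S^{-1} = (1/det) · [[d, -b], [-b, a]] = [[1.6186, 0.0988],
 [0.0988, 0.0824]].

Step 4 — quadratic form (x̄ - mu_0)^T · S^{-1} · (x̄ - mu_0):
  S^{-1} · (x̄ - mu_0) = (6.7669, 0.2224),
  (x̄ - mu_0)^T · [...] = (4.3333)·(6.7669) + (-2.5)·(0.2224) = 28.7672.

Step 5 — scale by n: T² = 6 · 28.7672 = 172.603.

T² ≈ 172.603
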